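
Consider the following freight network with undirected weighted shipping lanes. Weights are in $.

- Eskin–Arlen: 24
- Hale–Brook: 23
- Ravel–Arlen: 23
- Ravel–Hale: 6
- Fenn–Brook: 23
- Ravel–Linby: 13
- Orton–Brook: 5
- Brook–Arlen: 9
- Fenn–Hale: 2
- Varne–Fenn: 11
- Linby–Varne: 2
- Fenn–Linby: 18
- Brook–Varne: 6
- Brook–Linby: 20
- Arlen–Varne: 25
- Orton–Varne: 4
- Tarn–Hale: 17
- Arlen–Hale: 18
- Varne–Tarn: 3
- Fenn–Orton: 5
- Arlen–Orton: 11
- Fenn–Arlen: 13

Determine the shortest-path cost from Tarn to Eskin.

$42

Settle nodes by increasing distance from Tarn:
Tarn: 0
Varne: 3  (via Tarn)
Linby: 5  (via Varne)
Orton: 7  (via Varne)
Brook: 9  (via Varne)
Fenn: 12  (via Orton)
Hale: 14  (via Fenn)
Arlen: 18  (via Orton)
Ravel: 18  (via Linby)
Eskin: 42  (via Arlen)
Shortest route: Tarn → Varne → Orton → Arlen → Eskin = $42.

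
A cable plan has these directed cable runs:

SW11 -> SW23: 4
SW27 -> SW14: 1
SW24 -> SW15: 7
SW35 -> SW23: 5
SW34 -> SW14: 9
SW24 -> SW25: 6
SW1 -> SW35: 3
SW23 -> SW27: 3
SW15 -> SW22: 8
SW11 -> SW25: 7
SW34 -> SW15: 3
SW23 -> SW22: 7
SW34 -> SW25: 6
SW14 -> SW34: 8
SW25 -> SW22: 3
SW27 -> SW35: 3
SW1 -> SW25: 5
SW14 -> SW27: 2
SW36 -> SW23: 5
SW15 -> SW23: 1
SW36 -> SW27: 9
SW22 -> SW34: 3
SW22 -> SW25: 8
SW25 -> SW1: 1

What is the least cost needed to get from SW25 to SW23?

9

Enumerating some paths:
SW25 - SW1 - SW35 - SW23: 1+3+5 = 9
SW25 - SW22 - SW34 - SW15 - SW23: 3+3+3+1 = 10
The minimum is 9 via SW25 - SW1 - SW35 - SW23.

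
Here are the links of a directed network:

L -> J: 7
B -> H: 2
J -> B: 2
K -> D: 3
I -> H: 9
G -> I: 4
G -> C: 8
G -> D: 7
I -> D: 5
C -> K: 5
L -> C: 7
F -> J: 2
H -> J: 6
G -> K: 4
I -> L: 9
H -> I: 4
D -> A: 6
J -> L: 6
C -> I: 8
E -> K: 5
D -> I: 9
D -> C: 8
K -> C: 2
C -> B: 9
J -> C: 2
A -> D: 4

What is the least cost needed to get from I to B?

17

Compare a few routes:
I - D - C - B: 5+8+9 = 22
I - H - J - B: 9+6+2 = 17
I - L - J - B: 9+7+2 = 18
The minimum is 17 via I - H - J - B.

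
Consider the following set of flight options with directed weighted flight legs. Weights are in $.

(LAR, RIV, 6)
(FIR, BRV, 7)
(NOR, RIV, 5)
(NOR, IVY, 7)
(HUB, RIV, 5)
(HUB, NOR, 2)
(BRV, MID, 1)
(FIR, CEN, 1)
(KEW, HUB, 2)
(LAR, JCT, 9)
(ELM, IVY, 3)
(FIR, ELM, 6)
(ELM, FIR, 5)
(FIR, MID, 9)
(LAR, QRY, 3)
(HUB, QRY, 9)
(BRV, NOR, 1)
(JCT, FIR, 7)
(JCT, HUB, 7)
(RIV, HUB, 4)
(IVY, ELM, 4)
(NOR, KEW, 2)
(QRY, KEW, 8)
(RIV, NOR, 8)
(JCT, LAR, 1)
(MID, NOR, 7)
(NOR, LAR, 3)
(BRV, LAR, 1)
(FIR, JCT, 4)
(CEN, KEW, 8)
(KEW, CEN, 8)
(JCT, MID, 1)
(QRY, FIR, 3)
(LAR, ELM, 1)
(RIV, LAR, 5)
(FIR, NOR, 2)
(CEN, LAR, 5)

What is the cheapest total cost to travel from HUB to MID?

Settle nodes by increasing distance from HUB:
HUB: 0
NOR: 2  (via HUB)
KEW: 4  (via NOR)
LAR: 5  (via NOR)
RIV: 5  (via HUB)
ELM: 6  (via LAR)
QRY: 8  (via LAR)
IVY: 9  (via NOR)
FIR: 11  (via ELM)
CEN: 12  (via KEW)
JCT: 14  (via LAR)
MID: 15  (via JCT)
Shortest route: HUB → NOR → LAR → JCT → MID = $15.

$15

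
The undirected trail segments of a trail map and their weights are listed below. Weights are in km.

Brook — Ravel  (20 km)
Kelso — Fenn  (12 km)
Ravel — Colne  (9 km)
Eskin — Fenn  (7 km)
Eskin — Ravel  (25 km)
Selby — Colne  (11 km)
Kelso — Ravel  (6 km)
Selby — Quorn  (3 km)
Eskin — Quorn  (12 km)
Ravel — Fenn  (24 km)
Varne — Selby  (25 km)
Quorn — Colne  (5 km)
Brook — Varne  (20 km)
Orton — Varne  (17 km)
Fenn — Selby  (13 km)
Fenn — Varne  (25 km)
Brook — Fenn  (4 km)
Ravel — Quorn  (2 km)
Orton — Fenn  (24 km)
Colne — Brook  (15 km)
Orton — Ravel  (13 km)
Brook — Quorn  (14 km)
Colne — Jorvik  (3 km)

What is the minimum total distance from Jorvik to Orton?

23 km

Running Dijkstra from Jorvik:
Jorvik: 0
Colne: 3  (via Jorvik)
Quorn: 8  (via Colne)
Ravel: 10  (via Quorn)
Selby: 11  (via Quorn)
Kelso: 16  (via Ravel)
Brook: 18  (via Colne)
Eskin: 20  (via Quorn)
Fenn: 22  (via Brook)
Orton: 23  (via Ravel)
Shortest route: Jorvik–Colne–Quorn–Ravel–Orton = 23 km.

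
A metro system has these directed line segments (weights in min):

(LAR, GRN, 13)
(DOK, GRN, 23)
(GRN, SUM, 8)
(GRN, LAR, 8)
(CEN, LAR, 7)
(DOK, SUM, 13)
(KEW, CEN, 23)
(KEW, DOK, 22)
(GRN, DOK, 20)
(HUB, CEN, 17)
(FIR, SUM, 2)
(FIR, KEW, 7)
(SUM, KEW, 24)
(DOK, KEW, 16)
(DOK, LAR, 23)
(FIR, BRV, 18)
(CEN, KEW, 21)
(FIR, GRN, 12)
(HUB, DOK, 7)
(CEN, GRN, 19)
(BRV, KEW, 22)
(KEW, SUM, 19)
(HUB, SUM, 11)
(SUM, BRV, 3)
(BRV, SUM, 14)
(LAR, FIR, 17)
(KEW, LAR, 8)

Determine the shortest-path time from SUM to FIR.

49 min

Running Dijkstra from SUM:
SUM: 0
BRV: 3  (via SUM)
KEW: 24  (via SUM)
LAR: 32  (via KEW)
GRN: 45  (via LAR)
DOK: 46  (via KEW)
CEN: 47  (via KEW)
FIR: 49  (via LAR)
Shortest route: SUM → KEW → LAR → FIR = 49 min.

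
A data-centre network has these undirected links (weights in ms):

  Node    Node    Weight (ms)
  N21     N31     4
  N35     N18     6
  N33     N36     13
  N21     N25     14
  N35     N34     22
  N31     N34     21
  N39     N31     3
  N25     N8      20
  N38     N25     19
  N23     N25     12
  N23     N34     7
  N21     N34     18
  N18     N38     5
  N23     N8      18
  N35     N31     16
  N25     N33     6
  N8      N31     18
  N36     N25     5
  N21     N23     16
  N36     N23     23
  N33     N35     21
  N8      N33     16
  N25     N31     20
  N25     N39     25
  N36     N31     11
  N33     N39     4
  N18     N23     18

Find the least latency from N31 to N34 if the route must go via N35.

38 ms

Shortest N31→N35: N31 → N35 = 16
Shortest N35→N34: N35 → N34 = 22
Total via N35: 16 + 22 = 38 ms.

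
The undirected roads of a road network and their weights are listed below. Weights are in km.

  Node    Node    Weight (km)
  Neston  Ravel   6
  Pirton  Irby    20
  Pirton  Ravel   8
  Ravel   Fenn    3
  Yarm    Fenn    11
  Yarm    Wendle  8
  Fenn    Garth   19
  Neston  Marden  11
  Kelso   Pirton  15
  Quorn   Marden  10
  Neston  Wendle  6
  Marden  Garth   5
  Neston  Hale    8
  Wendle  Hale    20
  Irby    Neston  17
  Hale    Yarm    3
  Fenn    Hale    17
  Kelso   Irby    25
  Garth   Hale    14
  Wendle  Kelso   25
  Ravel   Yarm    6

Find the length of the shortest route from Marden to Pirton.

Candidate routes:
Marden–Neston–Ravel–Pirton: 11+6+8 = 25
Marden–Garth–Fenn–Ravel–Pirton: 5+19+3+8 = 35
Marden–Neston–Hale–Yarm–Ravel–Pirton: 11+8+3+6+8 = 36
The minimum is 25 km via Marden–Neston–Ravel–Pirton.

25 km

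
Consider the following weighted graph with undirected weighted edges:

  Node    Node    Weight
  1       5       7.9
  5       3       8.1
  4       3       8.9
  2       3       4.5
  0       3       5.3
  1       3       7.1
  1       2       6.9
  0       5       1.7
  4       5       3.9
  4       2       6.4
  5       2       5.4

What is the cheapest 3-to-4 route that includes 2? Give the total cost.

Best 3 to 2: 3–2 costing 4.5
Shortest 2→4: 2–4 = 6.4
Total via 2: 4.5 + 6.4 = 10.9.

10.9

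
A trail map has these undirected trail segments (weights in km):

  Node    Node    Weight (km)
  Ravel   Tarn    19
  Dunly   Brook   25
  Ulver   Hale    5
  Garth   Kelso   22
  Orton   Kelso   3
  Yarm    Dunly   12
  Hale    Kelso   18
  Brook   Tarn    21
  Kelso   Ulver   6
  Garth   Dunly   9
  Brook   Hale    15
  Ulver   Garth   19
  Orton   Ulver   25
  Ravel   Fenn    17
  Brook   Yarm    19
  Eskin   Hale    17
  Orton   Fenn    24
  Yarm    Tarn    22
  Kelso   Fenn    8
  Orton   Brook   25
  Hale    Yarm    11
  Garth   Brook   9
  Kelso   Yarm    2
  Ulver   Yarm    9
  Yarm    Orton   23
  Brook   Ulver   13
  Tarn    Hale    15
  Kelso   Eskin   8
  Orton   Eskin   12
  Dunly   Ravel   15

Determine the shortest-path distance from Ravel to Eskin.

33 km

Enumerating some paths:
Ravel–Dunly–Yarm–Kelso–Eskin: 15+12+2+8 = 37
Ravel–Fenn–Kelso–Orton–Eskin: 17+8+3+12 = 40
Ravel–Fenn–Kelso–Eskin: 17+8+8 = 33
The minimum is 33 km via Ravel–Fenn–Kelso–Eskin.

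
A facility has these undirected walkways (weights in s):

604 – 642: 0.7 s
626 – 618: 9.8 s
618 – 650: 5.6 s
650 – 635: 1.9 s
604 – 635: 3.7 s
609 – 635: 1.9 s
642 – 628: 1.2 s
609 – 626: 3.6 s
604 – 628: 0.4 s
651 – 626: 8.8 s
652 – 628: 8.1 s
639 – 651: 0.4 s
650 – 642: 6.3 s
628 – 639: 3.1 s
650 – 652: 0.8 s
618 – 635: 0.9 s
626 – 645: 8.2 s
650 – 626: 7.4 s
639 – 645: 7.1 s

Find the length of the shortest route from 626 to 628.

Candidate routes:
626 → 609 → 635 → 604 → 642 → 628: 3.6+1.9+3.7+0.7+1.2 = 11.1
626 → 609 → 635 → 604 → 628: 3.6+1.9+3.7+0.4 = 9.6
The minimum is 9.6 s via 626 → 609 → 635 → 604 → 628.

9.6 s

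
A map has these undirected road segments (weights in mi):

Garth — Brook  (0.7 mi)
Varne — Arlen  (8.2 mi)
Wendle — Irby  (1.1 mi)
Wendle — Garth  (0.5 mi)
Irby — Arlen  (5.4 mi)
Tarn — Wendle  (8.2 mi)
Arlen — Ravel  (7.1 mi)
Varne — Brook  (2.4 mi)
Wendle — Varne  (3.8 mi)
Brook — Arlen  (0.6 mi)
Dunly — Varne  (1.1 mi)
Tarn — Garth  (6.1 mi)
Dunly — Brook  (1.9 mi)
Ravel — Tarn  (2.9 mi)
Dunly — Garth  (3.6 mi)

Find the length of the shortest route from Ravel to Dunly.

9.6 mi

Running Dijkstra from Ravel:
Ravel: 0
Tarn: 2.9  (via Ravel)
Arlen: 7.1  (via Ravel)
Brook: 7.7  (via Arlen)
Garth: 8.4  (via Brook)
Wendle: 8.9  (via Garth)
Dunly: 9.6  (via Brook)
Shortest route: Ravel → Arlen → Brook → Dunly = 9.6 mi.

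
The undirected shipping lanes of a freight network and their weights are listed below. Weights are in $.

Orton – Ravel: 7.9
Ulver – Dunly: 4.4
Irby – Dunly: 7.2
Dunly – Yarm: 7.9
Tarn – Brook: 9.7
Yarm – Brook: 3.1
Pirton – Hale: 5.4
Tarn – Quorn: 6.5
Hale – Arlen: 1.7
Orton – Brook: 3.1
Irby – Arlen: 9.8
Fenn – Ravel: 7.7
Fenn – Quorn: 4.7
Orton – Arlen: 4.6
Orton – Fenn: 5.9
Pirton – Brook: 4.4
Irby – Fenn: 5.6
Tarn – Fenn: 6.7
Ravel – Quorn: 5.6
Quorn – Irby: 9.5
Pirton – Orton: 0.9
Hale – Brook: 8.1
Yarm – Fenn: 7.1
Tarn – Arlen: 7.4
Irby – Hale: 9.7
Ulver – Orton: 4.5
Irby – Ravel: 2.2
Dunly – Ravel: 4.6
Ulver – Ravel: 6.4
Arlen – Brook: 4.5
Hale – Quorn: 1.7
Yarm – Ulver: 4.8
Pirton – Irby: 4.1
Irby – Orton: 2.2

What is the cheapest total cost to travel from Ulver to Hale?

Settle nodes by increasing distance from Ulver:
Ulver: 0
Dunly: 4.4  (via Ulver)
Orton: 4.5  (via Ulver)
Yarm: 4.8  (via Ulver)
Pirton: 5.4  (via Orton)
Ravel: 6.4  (via Ulver)
Irby: 6.7  (via Orton)
Brook: 7.6  (via Orton)
Arlen: 9.1  (via Orton)
Fenn: 10.4  (via Orton)
Hale: 10.8  (via Pirton)
Shortest route: Ulver–Orton–Pirton–Hale = $10.8.

$10.8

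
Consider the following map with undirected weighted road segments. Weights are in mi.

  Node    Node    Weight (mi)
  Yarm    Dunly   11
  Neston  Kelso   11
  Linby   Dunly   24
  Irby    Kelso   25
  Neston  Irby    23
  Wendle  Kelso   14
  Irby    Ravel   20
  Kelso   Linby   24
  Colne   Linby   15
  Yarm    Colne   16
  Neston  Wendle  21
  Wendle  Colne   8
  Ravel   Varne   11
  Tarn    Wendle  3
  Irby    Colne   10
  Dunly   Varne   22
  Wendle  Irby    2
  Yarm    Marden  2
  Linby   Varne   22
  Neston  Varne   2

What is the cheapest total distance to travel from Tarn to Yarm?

27 mi

Compare a few routes:
Tarn - Wendle - Colne - Yarm: 3+8+16 = 27
Tarn - Wendle - Colne - Linby - Dunly - Yarm: 3+8+15+24+11 = 61
Tarn - Wendle - Irby - Colne - Yarm: 3+2+10+16 = 31
Tarn - Wendle - Neston - Varne - Dunly - Yarm: 3+21+2+22+11 = 59
The minimum is 27 mi via Tarn - Wendle - Colne - Yarm.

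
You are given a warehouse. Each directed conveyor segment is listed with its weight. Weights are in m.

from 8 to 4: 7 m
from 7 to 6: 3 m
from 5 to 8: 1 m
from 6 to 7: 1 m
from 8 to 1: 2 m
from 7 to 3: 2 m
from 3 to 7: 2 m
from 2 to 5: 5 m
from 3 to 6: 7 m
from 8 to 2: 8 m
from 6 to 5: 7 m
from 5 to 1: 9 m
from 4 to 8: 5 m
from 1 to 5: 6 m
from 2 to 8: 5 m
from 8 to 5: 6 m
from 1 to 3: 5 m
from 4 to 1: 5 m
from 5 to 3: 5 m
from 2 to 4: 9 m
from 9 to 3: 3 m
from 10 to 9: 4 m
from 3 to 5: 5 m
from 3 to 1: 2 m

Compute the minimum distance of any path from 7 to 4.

Shortest distances from 7:
7: 0
3: 2  (via 7)
6: 3  (via 7)
1: 4  (via 3)
5: 7  (via 3)
8: 8  (via 5)
4: 15  (via 8)
Shortest route: 7 → 3 → 5 → 8 → 4 = 15 m.

15 m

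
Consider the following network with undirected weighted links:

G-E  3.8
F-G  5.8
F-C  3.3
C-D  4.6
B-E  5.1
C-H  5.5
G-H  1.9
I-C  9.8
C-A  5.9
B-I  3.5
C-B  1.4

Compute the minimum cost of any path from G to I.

12.3

Enumerating some paths:
G–E–B–I: 3.8+5.1+3.5 = 12.4
G–H–C–B–I: 1.9+5.5+1.4+3.5 = 12.3
Cheapest is G–H–C–B–I at 12.3.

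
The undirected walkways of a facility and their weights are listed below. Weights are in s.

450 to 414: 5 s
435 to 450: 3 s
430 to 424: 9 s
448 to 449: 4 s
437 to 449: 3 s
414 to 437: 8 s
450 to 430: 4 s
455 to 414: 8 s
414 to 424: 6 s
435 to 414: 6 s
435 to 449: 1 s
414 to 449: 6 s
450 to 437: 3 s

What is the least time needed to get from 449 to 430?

8 s

Candidate routes:
449 → 437 → 450 → 430: 3+3+4 = 10
449 → 435 → 450 → 430: 1+3+4 = 8
449 → 414 → 450 → 430: 6+5+4 = 15
Cheapest is 449 → 435 → 450 → 430 at 8 s.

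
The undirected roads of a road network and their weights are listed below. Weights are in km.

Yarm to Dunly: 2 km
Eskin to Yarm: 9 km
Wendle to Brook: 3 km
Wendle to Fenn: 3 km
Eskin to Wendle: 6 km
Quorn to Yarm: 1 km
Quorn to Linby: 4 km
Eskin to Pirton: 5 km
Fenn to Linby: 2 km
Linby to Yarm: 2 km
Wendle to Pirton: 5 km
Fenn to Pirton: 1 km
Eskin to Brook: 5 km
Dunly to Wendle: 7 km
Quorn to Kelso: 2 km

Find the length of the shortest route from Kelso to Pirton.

Enumerating some paths:
Kelso–Quorn–Linby–Fenn–Pirton: 2+4+2+1 = 9
Kelso–Quorn–Yarm–Linby–Fenn–Pirton: 2+1+2+2+1 = 8
Cheapest is Kelso–Quorn–Yarm–Linby–Fenn–Pirton at 8 km.

8 km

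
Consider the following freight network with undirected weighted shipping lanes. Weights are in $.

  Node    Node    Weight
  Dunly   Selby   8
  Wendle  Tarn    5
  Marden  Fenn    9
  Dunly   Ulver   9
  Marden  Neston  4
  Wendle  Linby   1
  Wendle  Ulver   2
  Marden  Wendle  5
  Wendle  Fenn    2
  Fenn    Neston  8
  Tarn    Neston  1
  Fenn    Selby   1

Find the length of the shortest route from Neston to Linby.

Settle nodes by increasing distance from Neston:
Neston: 0
Tarn: 1  (via Neston)
Marden: 4  (via Neston)
Wendle: 6  (via Tarn)
Linby: 7  (via Wendle)
Shortest route: Neston → Tarn → Wendle → Linby = $7.

$7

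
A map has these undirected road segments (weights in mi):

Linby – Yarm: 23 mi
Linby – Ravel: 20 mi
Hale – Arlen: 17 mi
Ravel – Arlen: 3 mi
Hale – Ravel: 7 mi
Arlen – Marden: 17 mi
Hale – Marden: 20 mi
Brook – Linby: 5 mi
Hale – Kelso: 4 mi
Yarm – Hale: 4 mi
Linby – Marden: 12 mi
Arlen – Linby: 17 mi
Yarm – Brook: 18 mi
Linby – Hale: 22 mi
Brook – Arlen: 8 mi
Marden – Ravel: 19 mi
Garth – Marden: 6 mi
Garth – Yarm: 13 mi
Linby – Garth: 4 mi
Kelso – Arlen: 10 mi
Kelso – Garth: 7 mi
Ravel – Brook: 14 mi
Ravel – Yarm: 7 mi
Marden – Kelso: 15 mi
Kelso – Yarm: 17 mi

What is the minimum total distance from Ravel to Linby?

Settle nodes by increasing distance from Ravel:
Ravel: 0
Arlen: 3  (via Ravel)
Yarm: 7  (via Ravel)
Hale: 7  (via Ravel)
Kelso: 11  (via Hale)
Brook: 11  (via Arlen)
Linby: 16  (via Brook)
Shortest route: Ravel → Arlen → Brook → Linby = 16 mi.

16 mi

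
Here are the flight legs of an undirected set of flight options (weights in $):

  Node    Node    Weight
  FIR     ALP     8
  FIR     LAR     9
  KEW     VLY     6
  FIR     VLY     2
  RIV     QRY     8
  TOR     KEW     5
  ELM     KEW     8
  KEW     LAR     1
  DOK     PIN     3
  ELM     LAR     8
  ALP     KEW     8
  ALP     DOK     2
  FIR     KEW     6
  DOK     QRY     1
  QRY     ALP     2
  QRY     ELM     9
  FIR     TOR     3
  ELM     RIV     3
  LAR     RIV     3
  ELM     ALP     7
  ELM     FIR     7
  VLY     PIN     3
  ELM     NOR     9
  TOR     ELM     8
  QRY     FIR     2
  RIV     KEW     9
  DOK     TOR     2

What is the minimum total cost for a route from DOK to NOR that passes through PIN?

$24

Shortest DOK→PIN: DOK–PIN = 3
Best PIN to NOR: PIN–VLY–FIR–ELM–NOR costing 21
Total via PIN: 3 + 21 = $24.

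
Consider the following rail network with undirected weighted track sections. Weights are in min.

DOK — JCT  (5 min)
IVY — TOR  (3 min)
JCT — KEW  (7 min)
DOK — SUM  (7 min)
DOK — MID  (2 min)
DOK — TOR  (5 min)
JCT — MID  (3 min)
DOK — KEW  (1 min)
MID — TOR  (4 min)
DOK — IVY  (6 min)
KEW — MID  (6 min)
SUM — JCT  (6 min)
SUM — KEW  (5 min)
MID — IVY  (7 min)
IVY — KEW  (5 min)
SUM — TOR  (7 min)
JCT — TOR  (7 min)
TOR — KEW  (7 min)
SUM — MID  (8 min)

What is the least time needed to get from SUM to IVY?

10 min

Enumerating some paths:
SUM–DOK–IVY: 7+6 = 13
SUM–KEW–IVY: 5+5 = 10
SUM–KEW–DOK–IVY: 5+1+6 = 12
The minimum is 10 min via SUM–KEW–IVY.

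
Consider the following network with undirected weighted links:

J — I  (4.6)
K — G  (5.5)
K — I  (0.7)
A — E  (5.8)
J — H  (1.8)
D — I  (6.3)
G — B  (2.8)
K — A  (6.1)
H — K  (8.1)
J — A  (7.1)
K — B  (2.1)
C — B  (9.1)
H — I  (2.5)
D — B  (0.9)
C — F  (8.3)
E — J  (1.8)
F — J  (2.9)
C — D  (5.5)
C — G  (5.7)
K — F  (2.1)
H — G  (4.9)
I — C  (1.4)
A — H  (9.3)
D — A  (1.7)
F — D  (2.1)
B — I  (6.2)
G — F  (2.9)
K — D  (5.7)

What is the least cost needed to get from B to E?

7.7

Enumerating some paths:
B–K–F–J–E: 2.1+2.1+2.9+1.8 = 8.9
B–D–A–E: 0.9+1.7+5.8 = 8.4
B–D–F–J–E: 0.9+2.1+2.9+1.8 = 7.7
B–K–I–H–J–E: 2.1+0.7+2.5+1.8+1.8 = 8.9
The minimum is 7.7 via B–D–F–J–E.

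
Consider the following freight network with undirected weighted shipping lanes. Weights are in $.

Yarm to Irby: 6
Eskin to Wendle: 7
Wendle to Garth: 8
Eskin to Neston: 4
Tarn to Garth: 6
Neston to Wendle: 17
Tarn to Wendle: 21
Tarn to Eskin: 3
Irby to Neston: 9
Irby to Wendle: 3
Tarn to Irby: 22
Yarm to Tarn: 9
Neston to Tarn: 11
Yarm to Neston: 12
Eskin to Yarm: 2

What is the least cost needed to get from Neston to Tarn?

Shortest distances from Neston:
Neston: 0
Eskin: 4  (via Neston)
Yarm: 6  (via Eskin)
Tarn: 7  (via Eskin)
Shortest route: Neston → Eskin → Tarn = $7.

$7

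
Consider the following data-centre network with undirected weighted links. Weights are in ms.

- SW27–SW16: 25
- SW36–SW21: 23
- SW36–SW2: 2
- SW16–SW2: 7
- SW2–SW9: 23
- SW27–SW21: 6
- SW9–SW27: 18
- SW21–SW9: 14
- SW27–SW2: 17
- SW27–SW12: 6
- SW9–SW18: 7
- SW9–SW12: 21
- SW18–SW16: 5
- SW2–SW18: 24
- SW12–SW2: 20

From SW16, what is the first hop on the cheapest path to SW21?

SW18

Candidate routes:
SW16 - SW2 - SW36 - SW21: 7+2+23 = 32
SW16 - SW2 - SW27 - SW21: 7+17+6 = 30
SW16 - SW27 - SW21: 25+6 = 31
SW16 - SW18 - SW9 - SW21: 5+7+14 = 26
Cheapest is SW16 - SW18 - SW9 - SW21 at 26 ms.
So from SW16 the first move is to SW18.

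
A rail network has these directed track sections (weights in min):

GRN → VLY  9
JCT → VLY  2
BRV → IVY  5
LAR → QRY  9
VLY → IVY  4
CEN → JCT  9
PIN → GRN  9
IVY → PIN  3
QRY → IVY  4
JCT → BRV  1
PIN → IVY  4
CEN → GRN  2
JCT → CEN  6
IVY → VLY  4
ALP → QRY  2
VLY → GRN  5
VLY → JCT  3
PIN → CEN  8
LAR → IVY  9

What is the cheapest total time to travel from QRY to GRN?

Compare a few routes:
QRY → IVY → VLY → GRN: 4+4+5 = 13
QRY → IVY → PIN → GRN: 4+3+9 = 16
The minimum is 13 min via QRY → IVY → VLY → GRN.

13 min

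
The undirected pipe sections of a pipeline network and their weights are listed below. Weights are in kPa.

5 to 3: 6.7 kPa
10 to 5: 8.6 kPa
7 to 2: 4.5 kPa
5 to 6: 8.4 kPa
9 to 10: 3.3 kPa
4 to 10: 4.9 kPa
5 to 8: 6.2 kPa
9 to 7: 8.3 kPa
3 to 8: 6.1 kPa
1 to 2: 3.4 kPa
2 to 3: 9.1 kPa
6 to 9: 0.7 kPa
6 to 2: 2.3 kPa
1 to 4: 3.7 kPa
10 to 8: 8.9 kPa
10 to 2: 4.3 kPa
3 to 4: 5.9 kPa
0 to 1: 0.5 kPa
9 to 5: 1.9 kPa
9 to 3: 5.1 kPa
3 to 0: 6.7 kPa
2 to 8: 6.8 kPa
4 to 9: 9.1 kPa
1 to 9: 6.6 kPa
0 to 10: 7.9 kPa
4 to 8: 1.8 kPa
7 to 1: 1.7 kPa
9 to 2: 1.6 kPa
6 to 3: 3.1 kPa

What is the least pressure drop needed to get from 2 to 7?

4.5 kPa

Compare a few routes:
2 - 1 - 7: 3.4+1.7 = 5.1
2 - 7: 4.5 = 4.5
Cheapest is 2 - 7 at 4.5 kPa.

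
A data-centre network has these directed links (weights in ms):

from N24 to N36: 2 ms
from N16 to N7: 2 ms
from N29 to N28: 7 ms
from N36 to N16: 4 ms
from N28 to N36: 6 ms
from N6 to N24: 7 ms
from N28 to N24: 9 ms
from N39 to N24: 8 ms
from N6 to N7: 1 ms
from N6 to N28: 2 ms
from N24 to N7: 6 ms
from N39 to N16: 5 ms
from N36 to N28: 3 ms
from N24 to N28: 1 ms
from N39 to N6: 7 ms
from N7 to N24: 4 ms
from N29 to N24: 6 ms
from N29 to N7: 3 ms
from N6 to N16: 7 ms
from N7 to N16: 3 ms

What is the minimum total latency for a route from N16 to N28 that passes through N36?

11 ms

Best N16 to N36: N16 → N7 → N24 → N36 costing 8
Best N36 to N28: N36 → N28 costing 3
Total via N36: 8 + 3 = 11 ms.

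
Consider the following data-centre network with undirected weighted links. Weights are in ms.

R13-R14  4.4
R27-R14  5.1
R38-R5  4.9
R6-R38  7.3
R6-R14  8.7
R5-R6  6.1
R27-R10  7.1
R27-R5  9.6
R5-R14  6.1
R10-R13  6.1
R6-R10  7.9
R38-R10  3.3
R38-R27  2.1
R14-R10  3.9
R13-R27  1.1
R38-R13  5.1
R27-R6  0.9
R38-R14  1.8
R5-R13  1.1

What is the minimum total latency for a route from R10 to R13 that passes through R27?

Best R10 to R27: R10–R38–R27 costing 5.4
Best R27 to R13: R27–R13 costing 1.1
Total via R27: 5.4 + 1.1 = 6.5 ms.

6.5 ms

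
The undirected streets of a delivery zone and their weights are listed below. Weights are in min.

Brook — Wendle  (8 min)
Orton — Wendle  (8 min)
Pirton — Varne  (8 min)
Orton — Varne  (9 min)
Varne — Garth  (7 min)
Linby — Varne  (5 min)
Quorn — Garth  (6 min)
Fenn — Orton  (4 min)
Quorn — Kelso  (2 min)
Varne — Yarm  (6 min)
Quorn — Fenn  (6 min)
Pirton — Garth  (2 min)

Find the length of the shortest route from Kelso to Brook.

Candidate routes:
Kelso - Quorn - Fenn - Orton - Wendle - Brook: 2+6+4+8+8 = 28
Kelso - Quorn - Garth - Varne - Orton - Wendle - Brook: 2+6+7+9+8+8 = 40
The minimum is 28 min via Kelso - Quorn - Fenn - Orton - Wendle - Brook.

28 min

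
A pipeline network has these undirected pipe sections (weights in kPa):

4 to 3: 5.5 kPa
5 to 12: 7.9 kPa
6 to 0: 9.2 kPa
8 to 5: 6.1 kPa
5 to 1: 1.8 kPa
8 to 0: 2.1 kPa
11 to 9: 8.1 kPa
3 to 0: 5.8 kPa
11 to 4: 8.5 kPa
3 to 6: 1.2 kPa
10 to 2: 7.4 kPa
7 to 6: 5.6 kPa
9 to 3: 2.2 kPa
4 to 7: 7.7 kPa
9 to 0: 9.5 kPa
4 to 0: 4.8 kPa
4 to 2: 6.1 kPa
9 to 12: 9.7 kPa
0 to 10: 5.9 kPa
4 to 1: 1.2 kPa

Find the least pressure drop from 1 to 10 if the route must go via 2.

Shortest 1→2: 1–4–2 = 7.3
Best 2 to 10: 2–10 costing 7.4
Total via 2: 7.3 + 7.4 = 14.7 kPa.

14.7 kPa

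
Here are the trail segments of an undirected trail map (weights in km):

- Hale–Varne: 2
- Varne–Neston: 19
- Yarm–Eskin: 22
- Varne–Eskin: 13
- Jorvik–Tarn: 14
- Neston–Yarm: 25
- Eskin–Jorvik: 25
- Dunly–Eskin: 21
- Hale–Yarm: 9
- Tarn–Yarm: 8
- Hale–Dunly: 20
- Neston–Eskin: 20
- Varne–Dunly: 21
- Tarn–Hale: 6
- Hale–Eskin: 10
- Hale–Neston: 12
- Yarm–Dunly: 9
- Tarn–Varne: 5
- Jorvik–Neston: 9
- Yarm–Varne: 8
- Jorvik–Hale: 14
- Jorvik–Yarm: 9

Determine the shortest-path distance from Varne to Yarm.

8 km

Running Dijkstra from Varne:
Varne: 0
Hale: 2  (via Varne)
Tarn: 5  (via Varne)
Yarm: 8  (via Varne)
Shortest route: Varne–Yarm = 8 km.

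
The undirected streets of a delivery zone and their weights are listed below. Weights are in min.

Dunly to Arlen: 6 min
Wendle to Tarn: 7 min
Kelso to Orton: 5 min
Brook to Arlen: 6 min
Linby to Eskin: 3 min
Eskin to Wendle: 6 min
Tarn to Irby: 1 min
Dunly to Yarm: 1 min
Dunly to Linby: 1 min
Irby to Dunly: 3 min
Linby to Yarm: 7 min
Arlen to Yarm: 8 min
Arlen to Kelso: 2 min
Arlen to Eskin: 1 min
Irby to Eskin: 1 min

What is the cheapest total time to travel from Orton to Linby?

Candidate routes:
Orton - Kelso - Arlen - Eskin - Irby - Dunly - Linby: 5+2+1+1+3+1 = 13
Orton - Kelso - Arlen - Eskin - Linby: 5+2+1+3 = 11
Orton - Kelso - Arlen - Dunly - Linby: 5+2+6+1 = 14
Cheapest is Orton - Kelso - Arlen - Eskin - Linby at 11 min.

11 min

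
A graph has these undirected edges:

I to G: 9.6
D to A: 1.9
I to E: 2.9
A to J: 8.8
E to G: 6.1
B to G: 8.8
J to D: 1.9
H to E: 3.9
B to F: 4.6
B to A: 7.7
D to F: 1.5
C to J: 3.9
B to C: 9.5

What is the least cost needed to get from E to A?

22.6

Shortest distances from E:
E: 0
I: 2.9  (via E)
H: 3.9  (via E)
G: 6.1  (via E)
B: 14.9  (via G)
F: 19.5  (via B)
D: 21  (via F)
A: 22.6  (via B)
Shortest route: E–G–B–A = 22.6.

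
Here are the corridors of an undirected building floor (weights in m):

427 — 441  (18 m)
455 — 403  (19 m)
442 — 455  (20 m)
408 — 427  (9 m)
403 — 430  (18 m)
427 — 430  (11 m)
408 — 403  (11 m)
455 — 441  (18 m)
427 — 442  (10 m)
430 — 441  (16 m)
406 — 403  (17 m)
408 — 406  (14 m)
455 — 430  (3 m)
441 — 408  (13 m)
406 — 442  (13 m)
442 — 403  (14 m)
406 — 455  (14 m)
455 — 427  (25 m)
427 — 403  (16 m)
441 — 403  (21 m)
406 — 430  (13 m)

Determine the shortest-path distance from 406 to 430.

13 m

Enumerating some paths:
406–455–430: 14+3 = 17
406–430: 13 = 13
The minimum is 13 m via 406–430.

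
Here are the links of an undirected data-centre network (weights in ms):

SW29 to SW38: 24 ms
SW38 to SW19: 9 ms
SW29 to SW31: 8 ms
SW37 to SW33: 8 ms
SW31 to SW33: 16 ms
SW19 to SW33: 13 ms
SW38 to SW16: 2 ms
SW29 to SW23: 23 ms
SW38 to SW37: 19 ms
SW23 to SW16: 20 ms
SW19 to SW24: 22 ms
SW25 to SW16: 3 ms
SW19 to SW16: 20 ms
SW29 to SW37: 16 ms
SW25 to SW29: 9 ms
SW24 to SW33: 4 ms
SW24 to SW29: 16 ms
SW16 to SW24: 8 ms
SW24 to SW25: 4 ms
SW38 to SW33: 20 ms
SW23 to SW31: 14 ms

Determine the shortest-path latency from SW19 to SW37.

Compare a few routes:
SW19–SW38–SW37: 9+19 = 28
SW19–SW33–SW37: 13+8 = 21
SW19–SW38–SW16–SW25–SW24–SW33–SW37: 9+2+3+4+4+8 = 30
SW19–SW38–SW16–SW24–SW33–SW37: 9+2+8+4+8 = 31
Cheapest is SW19–SW33–SW37 at 21 ms.

21 ms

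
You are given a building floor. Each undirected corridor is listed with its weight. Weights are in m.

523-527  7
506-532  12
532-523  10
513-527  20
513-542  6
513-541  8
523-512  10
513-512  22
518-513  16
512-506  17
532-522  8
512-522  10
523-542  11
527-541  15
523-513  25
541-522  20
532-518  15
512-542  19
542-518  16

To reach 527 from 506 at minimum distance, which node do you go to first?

Compare a few routes:
506–532–523–527: 12+10+7 = 29
506–512–522–532–523–527: 17+10+8+10+7 = 52
506–532–522–512–523–527: 12+8+10+10+7 = 47
506–512–523–527: 17+10+7 = 34
The minimum is 29 m via 506–532–523–527.
So from 506 the first move is to 532.

532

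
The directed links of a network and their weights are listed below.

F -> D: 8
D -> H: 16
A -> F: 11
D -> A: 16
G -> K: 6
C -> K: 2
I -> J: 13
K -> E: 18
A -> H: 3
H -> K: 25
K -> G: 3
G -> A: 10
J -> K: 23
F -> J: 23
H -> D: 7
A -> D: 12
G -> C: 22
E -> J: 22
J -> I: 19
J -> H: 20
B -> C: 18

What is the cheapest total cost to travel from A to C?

53

Enumerating some paths:
A–H–K–G–C: 3+25+3+22 = 53
A–F–J–K–G–C: 11+23+23+3+22 = 82
A–D–H–K–G–C: 12+16+25+3+22 = 78
Cheapest is A–H–K–G–C at 53.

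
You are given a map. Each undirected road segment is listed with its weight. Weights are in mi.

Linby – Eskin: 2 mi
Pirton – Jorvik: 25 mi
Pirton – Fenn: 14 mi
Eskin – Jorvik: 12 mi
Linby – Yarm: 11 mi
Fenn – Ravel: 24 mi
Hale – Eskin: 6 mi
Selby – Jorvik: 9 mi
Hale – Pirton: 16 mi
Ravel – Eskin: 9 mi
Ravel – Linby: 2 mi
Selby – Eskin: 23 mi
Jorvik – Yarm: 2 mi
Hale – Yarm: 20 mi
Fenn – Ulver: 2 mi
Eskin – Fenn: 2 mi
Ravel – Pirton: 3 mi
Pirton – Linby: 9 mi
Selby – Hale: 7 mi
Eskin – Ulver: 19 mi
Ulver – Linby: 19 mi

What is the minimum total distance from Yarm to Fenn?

Enumerating some paths:
Yarm–Linby–Eskin–Fenn: 11+2+2 = 15
Yarm–Jorvik–Eskin–Fenn: 2+12+2 = 16
The minimum is 15 mi via Yarm–Linby–Eskin–Fenn.

15 mi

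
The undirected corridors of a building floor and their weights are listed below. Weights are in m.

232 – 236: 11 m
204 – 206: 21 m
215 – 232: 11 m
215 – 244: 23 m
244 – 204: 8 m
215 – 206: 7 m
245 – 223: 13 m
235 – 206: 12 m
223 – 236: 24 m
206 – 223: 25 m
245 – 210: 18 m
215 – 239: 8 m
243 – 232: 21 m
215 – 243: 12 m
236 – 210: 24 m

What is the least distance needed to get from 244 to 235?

Compare a few routes:
244 - 204 - 206 - 235: 8+21+12 = 41
244 - 215 - 206 - 235: 23+7+12 = 42
Cheapest is 244 - 204 - 206 - 235 at 41 m.

41 m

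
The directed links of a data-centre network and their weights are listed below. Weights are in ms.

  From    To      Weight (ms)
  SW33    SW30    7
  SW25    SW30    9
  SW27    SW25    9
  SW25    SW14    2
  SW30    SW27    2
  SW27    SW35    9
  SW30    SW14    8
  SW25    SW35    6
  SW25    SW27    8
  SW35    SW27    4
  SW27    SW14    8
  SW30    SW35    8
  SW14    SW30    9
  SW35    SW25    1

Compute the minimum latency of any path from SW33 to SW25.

16 ms

Running Dijkstra from SW33:
SW33: 0
SW30: 7  (via SW33)
SW27: 9  (via SW30)
SW35: 15  (via SW30)
SW14: 15  (via SW30)
SW25: 16  (via SW35)
Shortest route: SW33–SW30–SW35–SW25 = 16 ms.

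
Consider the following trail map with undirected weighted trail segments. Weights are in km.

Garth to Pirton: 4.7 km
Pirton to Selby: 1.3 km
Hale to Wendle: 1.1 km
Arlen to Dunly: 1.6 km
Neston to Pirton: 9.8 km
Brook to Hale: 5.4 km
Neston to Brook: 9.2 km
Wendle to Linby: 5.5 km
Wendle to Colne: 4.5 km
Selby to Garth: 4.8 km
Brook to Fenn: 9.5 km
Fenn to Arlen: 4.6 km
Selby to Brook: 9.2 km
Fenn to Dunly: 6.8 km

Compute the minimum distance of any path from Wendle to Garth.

20.5 km

Settle nodes by increasing distance from Wendle:
Wendle: 0
Hale: 1.1  (via Wendle)
Colne: 4.5  (via Wendle)
Linby: 5.5  (via Wendle)
Brook: 6.5  (via Hale)
Neston: 15.7  (via Brook)
Selby: 15.7  (via Brook)
Fenn: 16  (via Brook)
Pirton: 17  (via Selby)
Garth: 20.5  (via Selby)
Shortest route: Wendle → Hale → Brook → Selby → Garth = 20.5 km.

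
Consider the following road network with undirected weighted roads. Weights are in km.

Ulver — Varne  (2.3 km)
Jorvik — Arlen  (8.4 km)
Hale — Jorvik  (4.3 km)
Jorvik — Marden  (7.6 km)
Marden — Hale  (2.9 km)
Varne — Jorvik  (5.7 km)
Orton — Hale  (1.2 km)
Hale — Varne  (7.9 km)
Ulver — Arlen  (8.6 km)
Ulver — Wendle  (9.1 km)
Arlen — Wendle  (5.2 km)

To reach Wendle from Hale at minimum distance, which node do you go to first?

Jorvik

Enumerating some paths:
Hale–Varne–Ulver–Wendle: 7.9+2.3+9.1 = 19.3
Hale–Jorvik–Arlen–Wendle: 4.3+8.4+5.2 = 17.9
Hale–Jorvik–Varne–Ulver–Wendle: 4.3+5.7+2.3+9.1 = 21.4
Hale–Varne–Ulver–Arlen–Wendle: 7.9+2.3+8.6+5.2 = 24
The minimum is 17.9 km via Hale–Jorvik–Arlen–Wendle.
So from Hale the first move is to Jorvik.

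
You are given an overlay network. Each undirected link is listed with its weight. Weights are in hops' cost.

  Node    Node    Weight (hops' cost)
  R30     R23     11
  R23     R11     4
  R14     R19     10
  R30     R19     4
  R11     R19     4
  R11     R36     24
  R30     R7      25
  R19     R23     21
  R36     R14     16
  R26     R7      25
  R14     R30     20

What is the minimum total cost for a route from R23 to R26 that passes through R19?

Best R23 to R19: R23–R11–R19 costing 8
Best R19 to R26: R19–R30–R7–R26 costing 54
Total via R19: 8 + 54 = 62 hops' cost.

62 hops' cost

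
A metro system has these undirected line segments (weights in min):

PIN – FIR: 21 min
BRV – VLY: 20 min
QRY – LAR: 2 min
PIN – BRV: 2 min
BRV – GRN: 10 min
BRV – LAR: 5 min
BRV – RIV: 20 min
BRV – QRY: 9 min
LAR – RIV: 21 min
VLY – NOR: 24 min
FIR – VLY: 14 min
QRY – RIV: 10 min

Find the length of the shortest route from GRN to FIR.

33 min

Enumerating some paths:
GRN–BRV–PIN–FIR: 10+2+21 = 33
GRN–BRV–VLY–FIR: 10+20+14 = 44
Cheapest is GRN–BRV–PIN–FIR at 33 min.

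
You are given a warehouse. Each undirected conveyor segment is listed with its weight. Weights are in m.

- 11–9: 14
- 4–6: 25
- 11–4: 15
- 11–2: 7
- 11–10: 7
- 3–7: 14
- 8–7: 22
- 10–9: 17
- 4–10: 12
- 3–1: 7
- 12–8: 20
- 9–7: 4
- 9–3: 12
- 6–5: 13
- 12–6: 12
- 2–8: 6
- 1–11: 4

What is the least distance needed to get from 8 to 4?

Compare a few routes:
8–2–11–4: 6+7+15 = 28
8–7–9–10–4: 22+4+17+12 = 55
8–2–11–10–4: 6+7+7+12 = 32
Cheapest is 8–2–11–4 at 28 m.

28 m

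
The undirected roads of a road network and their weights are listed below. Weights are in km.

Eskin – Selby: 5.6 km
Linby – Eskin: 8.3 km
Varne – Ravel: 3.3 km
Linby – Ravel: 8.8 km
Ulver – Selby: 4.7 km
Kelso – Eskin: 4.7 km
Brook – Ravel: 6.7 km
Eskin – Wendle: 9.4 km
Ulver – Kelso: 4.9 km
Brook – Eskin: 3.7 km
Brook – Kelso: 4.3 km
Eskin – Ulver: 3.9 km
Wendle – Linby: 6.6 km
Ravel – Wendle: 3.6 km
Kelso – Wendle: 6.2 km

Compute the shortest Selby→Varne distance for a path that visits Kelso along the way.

22.7 km

Shortest Selby→Kelso: Selby–Ulver–Kelso = 9.6
Best Kelso to Varne: Kelso–Wendle–Ravel–Varne costing 13.1
Total via Kelso: 9.6 + 13.1 = 22.7 km.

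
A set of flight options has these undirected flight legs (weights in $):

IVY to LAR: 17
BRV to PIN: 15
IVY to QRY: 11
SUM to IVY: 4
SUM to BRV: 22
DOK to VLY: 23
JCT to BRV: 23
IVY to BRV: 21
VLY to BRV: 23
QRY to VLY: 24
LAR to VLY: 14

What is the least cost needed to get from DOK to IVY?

Candidate routes:
DOK–VLY–QRY–IVY: 23+24+11 = 58
DOK–VLY–BRV–IVY: 23+23+21 = 67
DOK–VLY–LAR–IVY: 23+14+17 = 54
DOK–VLY–BRV–SUM–IVY: 23+23+22+4 = 72
The minimum is $54 via DOK–VLY–LAR–IVY.

$54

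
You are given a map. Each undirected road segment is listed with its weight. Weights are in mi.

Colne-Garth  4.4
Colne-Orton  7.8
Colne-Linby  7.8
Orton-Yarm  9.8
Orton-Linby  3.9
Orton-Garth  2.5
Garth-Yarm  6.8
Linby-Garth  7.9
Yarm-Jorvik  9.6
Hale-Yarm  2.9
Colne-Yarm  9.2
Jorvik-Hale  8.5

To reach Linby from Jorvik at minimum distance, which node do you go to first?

Enumerating some paths:
Jorvik - Yarm - Orton - Linby: 9.6+9.8+3.9 = 23.3
Jorvik - Yarm - Garth - Orton - Linby: 9.6+6.8+2.5+3.9 = 22.8
Cheapest is Jorvik - Yarm - Garth - Orton - Linby at 22.8 mi.
So from Jorvik the first move is to Yarm.

Yarm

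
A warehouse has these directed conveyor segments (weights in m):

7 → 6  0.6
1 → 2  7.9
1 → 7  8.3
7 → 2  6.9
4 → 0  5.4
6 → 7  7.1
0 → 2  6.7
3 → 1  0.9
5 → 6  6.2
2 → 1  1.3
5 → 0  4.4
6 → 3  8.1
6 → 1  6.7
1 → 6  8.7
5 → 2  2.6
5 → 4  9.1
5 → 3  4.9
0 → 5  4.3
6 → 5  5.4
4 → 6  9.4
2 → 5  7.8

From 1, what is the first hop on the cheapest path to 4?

Candidate routes:
1 - 6 - 5 - 4: 8.7+5.4+9.1 = 23.2
1 - 2 - 5 - 4: 7.9+7.8+9.1 = 24.8
1 - 7 - 6 - 5 - 4: 8.3+0.6+5.4+9.1 = 23.4
The minimum is 23.2 m via 1 - 6 - 5 - 4.
So from 1 the first move is to 6.

6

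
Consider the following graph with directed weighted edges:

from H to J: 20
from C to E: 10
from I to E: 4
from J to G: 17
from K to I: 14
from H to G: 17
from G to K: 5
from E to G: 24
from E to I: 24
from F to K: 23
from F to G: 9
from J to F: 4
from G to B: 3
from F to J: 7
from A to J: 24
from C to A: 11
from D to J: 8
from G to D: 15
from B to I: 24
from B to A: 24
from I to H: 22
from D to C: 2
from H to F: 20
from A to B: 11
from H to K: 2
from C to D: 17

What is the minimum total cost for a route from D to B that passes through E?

39

Best D to E: D → C → E costing 12
Best E to B: E → G → B costing 27
Total via E: 12 + 27 = 39.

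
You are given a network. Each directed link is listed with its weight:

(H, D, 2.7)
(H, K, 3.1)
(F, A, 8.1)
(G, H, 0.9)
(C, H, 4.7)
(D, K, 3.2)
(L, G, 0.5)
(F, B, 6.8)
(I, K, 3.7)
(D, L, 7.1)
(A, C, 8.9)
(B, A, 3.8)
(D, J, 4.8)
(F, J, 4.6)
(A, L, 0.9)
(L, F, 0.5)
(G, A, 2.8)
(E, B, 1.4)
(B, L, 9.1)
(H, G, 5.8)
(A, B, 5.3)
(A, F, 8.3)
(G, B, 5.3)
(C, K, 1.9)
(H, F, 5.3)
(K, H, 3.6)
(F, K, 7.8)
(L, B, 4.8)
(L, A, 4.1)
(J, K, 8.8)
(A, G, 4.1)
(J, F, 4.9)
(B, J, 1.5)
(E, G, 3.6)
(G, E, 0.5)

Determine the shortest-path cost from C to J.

12.2

Enumerating some paths:
C–H–G–E–B–J: 4.7+5.8+0.5+1.4+1.5 = 13.9
C–K–H–D–J: 1.9+3.6+2.7+4.8 = 13
C–H–D–J: 4.7+2.7+4.8 = 12.2
Cheapest is C–H–D–J at 12.2.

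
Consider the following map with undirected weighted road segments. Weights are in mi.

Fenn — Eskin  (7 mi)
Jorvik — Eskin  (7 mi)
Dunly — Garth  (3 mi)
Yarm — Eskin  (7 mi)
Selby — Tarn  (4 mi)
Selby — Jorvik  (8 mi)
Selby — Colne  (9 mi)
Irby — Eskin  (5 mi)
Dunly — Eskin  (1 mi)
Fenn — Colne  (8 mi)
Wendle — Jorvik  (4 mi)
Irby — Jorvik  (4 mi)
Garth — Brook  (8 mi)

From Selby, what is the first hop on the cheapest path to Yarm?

Candidate routes:
Selby → Jorvik → Irby → Eskin → Yarm: 8+4+5+7 = 24
Selby → Jorvik → Eskin → Yarm: 8+7+7 = 22
The minimum is 22 mi via Selby → Jorvik → Eskin → Yarm.
So from Selby the first move is to Jorvik.

Jorvik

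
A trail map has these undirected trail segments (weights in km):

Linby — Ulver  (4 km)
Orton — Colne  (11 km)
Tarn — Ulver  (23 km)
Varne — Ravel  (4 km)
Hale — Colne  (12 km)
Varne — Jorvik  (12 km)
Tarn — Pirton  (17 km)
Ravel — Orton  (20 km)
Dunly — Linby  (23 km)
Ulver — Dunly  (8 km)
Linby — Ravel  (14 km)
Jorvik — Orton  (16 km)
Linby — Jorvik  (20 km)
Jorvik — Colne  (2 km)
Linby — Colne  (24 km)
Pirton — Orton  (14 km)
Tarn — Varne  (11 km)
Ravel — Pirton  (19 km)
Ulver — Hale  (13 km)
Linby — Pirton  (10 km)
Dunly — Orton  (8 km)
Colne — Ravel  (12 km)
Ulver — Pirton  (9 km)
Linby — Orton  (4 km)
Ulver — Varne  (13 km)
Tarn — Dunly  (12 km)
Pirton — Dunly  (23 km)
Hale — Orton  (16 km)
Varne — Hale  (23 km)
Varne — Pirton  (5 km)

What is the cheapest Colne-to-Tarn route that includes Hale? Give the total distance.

Shortest Colne→Hale: Colne → Hale = 12
Best Hale to Tarn: Hale → Ulver → Dunly → Tarn costing 33
Total via Hale: 12 + 33 = 45 km.

45 km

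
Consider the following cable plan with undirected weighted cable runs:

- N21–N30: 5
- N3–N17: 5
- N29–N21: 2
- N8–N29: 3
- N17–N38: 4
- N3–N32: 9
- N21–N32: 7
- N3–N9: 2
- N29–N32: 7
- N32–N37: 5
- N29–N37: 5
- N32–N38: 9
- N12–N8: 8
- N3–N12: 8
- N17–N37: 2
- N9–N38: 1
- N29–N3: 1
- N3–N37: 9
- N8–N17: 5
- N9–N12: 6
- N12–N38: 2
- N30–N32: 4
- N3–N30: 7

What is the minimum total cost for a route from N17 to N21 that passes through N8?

10

Best N17 to N8: N17–N8 costing 5
Shortest N8→N21: N8–N29–N21 = 5
Total via N8: 5 + 5 = 10.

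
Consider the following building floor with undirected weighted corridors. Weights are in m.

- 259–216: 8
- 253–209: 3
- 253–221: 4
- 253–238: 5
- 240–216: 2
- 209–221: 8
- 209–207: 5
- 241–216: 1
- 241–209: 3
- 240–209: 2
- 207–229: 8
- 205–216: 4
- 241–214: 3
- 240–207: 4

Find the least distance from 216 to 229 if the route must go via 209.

17 m

Shortest 216→209: 216–241–209 = 4
Best 209 to 229: 209–207–229 costing 13
Total via 209: 4 + 13 = 17 m.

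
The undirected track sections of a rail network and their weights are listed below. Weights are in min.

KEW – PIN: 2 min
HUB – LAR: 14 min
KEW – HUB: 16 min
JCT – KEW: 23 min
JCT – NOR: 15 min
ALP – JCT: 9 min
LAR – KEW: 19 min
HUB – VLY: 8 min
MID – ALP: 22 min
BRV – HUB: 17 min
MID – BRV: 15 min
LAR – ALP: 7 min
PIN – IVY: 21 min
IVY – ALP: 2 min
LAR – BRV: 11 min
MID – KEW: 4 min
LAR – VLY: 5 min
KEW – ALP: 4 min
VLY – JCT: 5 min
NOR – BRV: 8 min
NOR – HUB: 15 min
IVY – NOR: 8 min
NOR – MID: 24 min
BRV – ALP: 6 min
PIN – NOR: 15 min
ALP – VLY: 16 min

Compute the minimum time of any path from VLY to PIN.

18 min

Shortest distances from VLY:
VLY: 0
LAR: 5  (via VLY)
JCT: 5  (via VLY)
HUB: 8  (via VLY)
ALP: 12  (via LAR)
IVY: 14  (via ALP)
BRV: 16  (via LAR)
KEW: 16  (via ALP)
PIN: 18  (via KEW)
Shortest route: VLY–LAR–ALP–KEW–PIN = 18 min.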